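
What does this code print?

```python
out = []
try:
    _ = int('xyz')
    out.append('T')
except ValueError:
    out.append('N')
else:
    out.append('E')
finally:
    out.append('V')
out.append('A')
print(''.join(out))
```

Execution trace: 'N' (except ValueError) → 'V' (finally) → 'A' (after the try/except). Output: NVA

Answer: NVA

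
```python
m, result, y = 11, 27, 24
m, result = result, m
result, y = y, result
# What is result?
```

Trace:
`m, result, y = 11, 27, 24` → m = 11; result = 27; y = 24
`m, result = result, m` → m = 27; result = 11
`result, y = y, result` → result = 24; y = 11
So result = 24

Answer: 24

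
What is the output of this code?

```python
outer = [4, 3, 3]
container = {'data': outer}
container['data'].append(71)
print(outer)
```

Key concept: dict holds reference to list.
Step by step:
`outer = [4, 3, 3]` → outer = [4, 3, 3]
`container = {'data': outer}` → container = {'data': [4, 3, 3]}
`container['data'].append(71)` → outer = [4, 3, 3, 71]; container = {'data': [4, 3, 3, 71]}
`print(outer)` → prints [4, 3, 3, 71]

Answer: [4, 3, 3, 71]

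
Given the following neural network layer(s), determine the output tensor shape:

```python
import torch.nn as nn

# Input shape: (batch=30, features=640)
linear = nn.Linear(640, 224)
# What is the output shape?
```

Input: (30, 640) -> Output: (30, 224)

Answer: (30, 224)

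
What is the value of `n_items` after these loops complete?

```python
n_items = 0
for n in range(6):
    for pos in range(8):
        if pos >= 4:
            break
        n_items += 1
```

Inner breaks at 4, outer runs 6 times
`n_items` takes the values: 0 → 1 → 2 → 3 → 4 → 5 → 6 → 7 → 8 → 9 → 10 → 11 → 12 → 13 → 14 → 15 → 16 → 17 → 18 → 19 → 20 → 21 → 22 → 23 → 24

Answer: 24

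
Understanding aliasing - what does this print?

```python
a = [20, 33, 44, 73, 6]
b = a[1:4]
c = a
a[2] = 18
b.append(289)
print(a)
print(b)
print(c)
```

Key concept: slice vs alias.
Step by step:
`a = [20, 33, 44, 73, 6]` → a = [20, 33, 44, 73, 6]
`b = a[1:4]` → b = [33, 44, 73]
`c = a` → c = [20, 33, 44, 73, 6] (same object as a)
`a[2] = 18` → a = [20, 33, 18, 73, 6] (same object as c); c = [20, 33, 18, 73, 6] (same object as a)
`b.append(289)` → b = [33, 44, 73, 289]
`print(a)` → prints [20, 33, 18, 73, 6]
`print(b)` → prints [33, 44, 73, 289]
`print(c)` → prints [20, 33, 18, 73, 6]

Answer:
[20, 33, 18, 73, 6]
[33, 44, 73, 289]
[20, 33, 18, 73, 6]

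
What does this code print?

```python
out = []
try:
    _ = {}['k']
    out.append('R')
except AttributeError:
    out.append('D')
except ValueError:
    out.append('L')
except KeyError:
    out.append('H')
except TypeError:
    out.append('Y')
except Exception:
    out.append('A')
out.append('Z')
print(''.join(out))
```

Execution trace: 'H' (except KeyError) → 'Z' (after the try/except). Output: HZ

Answer: HZ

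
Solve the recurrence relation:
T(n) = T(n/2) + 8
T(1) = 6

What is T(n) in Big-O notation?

Each step divides n by 2 and adds 8. After log_2(n) steps we reach T(1)=6. So T(n) = 8·log_2(n) + 6 = O(log n).

Answer: O(log n)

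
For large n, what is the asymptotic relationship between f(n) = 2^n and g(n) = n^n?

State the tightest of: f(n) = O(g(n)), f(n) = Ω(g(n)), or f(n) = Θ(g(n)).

2^n vs n^n: f(n) = O(g(n)) but not Ω(g(n)) — n^n grows strictly faster than 2^n.

Answer: f(n) = O(g(n)) but not Ω(g(n)) — n^n grows strictly faster than 2^n.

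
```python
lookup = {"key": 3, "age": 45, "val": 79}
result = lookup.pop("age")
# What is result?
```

Trace:
`lookup = {"key": 3, "age": 45, "val": 79}` → lookup = {'key': 3, 'age': 45, 'val': 79}
`result = lookup.pop("age")` → lookup = {'key': 3, 'val': 79}; result = 45
So result = 45

Answer: 45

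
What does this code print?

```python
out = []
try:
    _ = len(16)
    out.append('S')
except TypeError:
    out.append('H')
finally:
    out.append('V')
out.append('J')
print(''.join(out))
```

Execution trace: 'H' (except TypeError) → 'V' (finally) → 'J' (after the try/except). Output: HVJ

Answer: HVJ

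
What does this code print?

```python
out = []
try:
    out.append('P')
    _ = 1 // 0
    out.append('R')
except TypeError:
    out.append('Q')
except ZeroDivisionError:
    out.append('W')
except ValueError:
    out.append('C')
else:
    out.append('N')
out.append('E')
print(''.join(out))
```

Execution trace: 'P' (try body) → 'W' (except ZeroDivisionError) → 'E' (after the try/except). Output: PWE

Answer: PWE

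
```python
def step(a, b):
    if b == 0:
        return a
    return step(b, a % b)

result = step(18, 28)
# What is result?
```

step(18, 28) -> step(28, 18) -> step(18, 10) -> step(10, 8) -> step(8, 2) -> step(2, 0) -> 2

Answer: 2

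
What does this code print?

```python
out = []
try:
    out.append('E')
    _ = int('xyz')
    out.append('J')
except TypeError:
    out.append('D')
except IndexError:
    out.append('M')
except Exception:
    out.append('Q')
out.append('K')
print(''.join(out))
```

Execution trace: 'E' (try body) → 'Q' (except Exception) → 'K' (after the try/except). Output: EQK

Answer: EQK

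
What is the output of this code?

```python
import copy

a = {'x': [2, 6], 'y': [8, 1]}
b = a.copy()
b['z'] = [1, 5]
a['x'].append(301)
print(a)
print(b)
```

Key concept: shallow copy of dict with mutable values.
Step by step:
`a = {'x': [2, 6], 'y': [8, 1]}` → a = {'x': [2, 6], 'y': [8, 1]}
`b = a.copy()` → b = {'x': [2, 6], 'y': [8, 1]}
`b['z'] = [1, 5]` → b = {'x': [2, 6], 'y': [8, 1], 'z': [1, 5]}
`a['x'].append(301)` → a = {'x': [2, 6, 301], 'y': [8, 1]}; b = {'x': [2, 6, 301], 'y': [8, 1], 'z': [1, 5]}
`print(a)` → prints {'x': [2, 6, 301], 'y': [8, 1]}
`print(b)` → prints {'x': [2, 6, 301], 'y': [8, 1], 'z': [1, 5]}

Answer:
{'x': [2, 6, 301], 'y': [8, 1]}
{'x': [2, 6, 301], 'y': [8, 1], 'z': [1, 5]}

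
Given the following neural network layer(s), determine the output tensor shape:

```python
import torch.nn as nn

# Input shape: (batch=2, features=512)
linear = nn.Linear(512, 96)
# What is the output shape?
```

Input: (2, 512) -> Output: (2, 96)

Answer: (2, 96)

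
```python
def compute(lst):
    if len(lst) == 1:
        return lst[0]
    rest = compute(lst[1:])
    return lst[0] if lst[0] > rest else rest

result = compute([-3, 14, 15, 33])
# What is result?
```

Recursive max over [-3, 14, 15, 33] = 33

Answer: 33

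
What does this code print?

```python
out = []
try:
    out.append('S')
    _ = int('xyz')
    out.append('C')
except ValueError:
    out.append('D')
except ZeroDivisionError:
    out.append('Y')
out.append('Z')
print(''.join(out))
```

Execution trace: 'S' (try body) → 'D' (except ValueError) → 'Z' (after the try/except). Output: SDZ

Answer: SDZ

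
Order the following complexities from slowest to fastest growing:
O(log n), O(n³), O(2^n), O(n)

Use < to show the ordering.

Ordered by growth rate: O(log n) < O(n) < O(n³) < O(2^n)

Answer: O(log n) < O(n) < O(n³) < O(2^n)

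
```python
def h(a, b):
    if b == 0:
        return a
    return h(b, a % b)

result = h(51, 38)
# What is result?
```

h(51, 38) -> h(38, 13) -> h(13, 12) -> h(12, 1) -> h(1, 0) -> 1

Answer: 1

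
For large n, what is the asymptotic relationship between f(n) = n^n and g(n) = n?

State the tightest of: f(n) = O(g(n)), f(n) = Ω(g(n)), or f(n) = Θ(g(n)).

n^n vs n: f(n) = Ω(g(n)) but not O(g(n)) — n^n grows strictly faster than n.

Answer: f(n) = Ω(g(n)) but not O(g(n)) — n^n grows strictly faster than n.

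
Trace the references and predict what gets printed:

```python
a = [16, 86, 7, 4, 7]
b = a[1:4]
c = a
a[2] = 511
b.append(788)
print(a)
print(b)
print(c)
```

Key concept: slice vs alias.
Step by step:
`a = [16, 86, 7, 4, 7]` → a = [16, 86, 7, 4, 7]
`b = a[1:4]` → b = [86, 7, 4]
`c = a` → c = [16, 86, 7, 4, 7] (same object as a)
`a[2] = 511` → a = [16, 86, 511, 4, 7] (same object as c); c = [16, 86, 511, 4, 7] (same object as a)
`b.append(788)` → b = [86, 7, 4, 788]
`print(a)` → prints [16, 86, 511, 4, 7]
`print(b)` → prints [86, 7, 4, 788]
`print(c)` → prints [16, 86, 511, 4, 7]

Answer:
[16, 86, 511, 4, 7]
[86, 7, 4, 788]
[16, 86, 511, 4, 7]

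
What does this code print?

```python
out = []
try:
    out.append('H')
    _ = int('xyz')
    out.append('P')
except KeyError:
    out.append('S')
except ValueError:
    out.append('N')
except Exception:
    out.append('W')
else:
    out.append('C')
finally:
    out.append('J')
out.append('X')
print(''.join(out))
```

Execution trace: 'H' (try body) → 'N' (except ValueError) → 'J' (finally) → 'X' (after the try/except). Output: HNJX

Answer: HNJX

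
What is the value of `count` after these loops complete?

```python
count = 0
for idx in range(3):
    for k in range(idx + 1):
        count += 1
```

Triangle: 1 + 2 + ... + 3
`count` takes the values: 0 → 1 → 2 → 3 → 4 → 5 → 6

Answer: 6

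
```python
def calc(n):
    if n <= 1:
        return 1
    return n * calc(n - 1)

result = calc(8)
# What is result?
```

calc(8) = 8 * 7 * 6 * 5 * 4 * 3 * 2 * 1 = 40320

Answer: 40320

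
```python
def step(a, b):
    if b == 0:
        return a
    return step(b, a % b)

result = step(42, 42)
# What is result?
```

step(42, 42) -> step(42, 0) -> 42

Answer: 42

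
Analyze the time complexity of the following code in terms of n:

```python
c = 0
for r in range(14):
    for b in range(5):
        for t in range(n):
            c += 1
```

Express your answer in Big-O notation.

Each loop level contributes: 1 × 1 × n. Multiplying the contributions gives O(n).

Answer: O(n)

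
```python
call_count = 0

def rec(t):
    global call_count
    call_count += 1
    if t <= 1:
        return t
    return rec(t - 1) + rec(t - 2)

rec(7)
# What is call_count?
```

Calls(t) = 1 + Calls(t-1) + Calls(t-2); Calls(0)=Calls(1)=1. For t=7 this gives 41.

Answer: 41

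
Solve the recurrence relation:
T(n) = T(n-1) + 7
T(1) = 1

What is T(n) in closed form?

Unrolling: T(n) = T(1) + 7·(n-1) = 1 + 7(n-1) = 7n - 6.

Answer: T(n) = 7n - 6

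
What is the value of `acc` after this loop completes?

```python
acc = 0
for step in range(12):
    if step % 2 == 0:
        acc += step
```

Sum of even numbers 0 to 11
`acc` takes the values: 0 → 2 → 6 → 12 → 20 → 30

Answer: 30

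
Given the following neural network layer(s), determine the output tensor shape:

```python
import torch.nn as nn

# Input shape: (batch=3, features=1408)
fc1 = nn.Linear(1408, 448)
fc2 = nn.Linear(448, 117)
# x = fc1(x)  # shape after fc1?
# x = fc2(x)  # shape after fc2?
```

Input: (3, 1408) -> after fc1: (3, 448) -> Output: (3, 117)

Answer: (3, 117)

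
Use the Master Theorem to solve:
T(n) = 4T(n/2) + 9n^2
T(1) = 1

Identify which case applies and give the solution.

a=4, b=2, f(n)=9n^2. log_2(4) = 2. Since c=2 = 2, Case 2 applies: T(n) = Θ(n^log_b(a) · log n) = O(n^2 log n).

Answer: O(n^2 log n) - Case 2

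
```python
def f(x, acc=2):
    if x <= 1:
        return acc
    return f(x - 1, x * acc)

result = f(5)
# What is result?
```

Accumulator trace (n, acc): (5, 2) -> (4, 10) -> (3, 40) -> (2, 120) -> (1, 240) -> return 240

Answer: 240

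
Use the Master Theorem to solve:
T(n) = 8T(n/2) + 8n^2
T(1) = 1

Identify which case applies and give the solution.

a=8, b=2, f(n)=8n^2. log_2(8) = 3. Since c=2 < 3, Case 1 applies: T(n) = Θ(n^log_b(a)) = O(n^3).

Answer: O(n^3) - Case 1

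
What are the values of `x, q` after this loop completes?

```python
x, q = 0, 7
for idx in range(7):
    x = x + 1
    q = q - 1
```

x goes 0→7, q goes 7→0
`x, q` takes the values: (0, 7) → (1, 7) → (1, 6) → (2, 6) → (2, 5) → (3, 5) → (3, 4) → (4, 4) → (4, 3) → (5, 3) → (5, 2) → (6, 2) → (6, 1) → (7, 1) → (7, 0)

Answer: 7, 0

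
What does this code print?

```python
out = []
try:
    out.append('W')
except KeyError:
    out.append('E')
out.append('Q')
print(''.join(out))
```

Execution trace: 'W' (try body, no exception) → 'Q' (after the try/except). Output: WQ

Answer: WQ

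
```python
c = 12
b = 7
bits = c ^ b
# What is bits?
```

Trace:
`c = 12` → c = 12
`b = 7` → b = 7
`bits = c ^ b` → bits = 11
So bits = 11

Answer: 11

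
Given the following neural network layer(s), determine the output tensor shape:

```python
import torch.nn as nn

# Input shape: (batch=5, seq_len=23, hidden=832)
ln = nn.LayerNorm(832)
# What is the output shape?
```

Input: (5, 23, 832) -> Output: (5, 23, 832)

Answer: (5, 23, 832)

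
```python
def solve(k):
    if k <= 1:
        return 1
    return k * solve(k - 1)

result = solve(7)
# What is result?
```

solve(7) = 7 * 6 * 5 * 4 * 3 * 2 * 1 = 5040

Answer: 5040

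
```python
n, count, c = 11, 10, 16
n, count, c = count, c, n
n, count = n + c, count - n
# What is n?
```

Trace:
`n, count, c = 11, 10, 16` → n = 11; count = 10; c = 16
`n, count, c = count, c, n` → n = 10; count = 16; c = 11
`n, count = n + c, count - n` → n = 21; count = 6
So n = 21

Answer: 21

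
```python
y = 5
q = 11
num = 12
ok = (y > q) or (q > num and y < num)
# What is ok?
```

Trace:
`y = 5` → y = 5
`q = 11` → q = 11
`num = 12` → num = 12
`ok = (y > q) or (q > num and y < num)` → ok = False
So ok = False

Answer: False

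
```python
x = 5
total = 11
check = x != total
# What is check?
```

Trace:
`x = 5` → x = 5
`total = 11` → total = 11
`check = x != total` → check = True
So check = True

Answer: True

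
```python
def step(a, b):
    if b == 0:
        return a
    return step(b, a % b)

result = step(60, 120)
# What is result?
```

step(60, 120) -> step(120, 60) -> step(60, 0) -> 60

Answer: 60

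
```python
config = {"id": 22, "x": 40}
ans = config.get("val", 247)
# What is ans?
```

Trace:
`config = {"id": 22, "x": 40}` → config = {'id': 22, 'x': 40}
`ans = config.get("val", 247)` → ans = 247
So ans = 247

Answer: 247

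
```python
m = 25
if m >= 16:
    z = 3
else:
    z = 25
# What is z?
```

Trace:
`m = 25` → m = 25
`if m >= 16: ...` → m >= 16 is True → z = 3
So z = 3

Answer: 3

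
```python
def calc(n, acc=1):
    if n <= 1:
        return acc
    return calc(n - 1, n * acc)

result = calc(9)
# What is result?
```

Accumulator trace (n, acc): (9, 1) -> (8, 9) -> (7, 72) -> (6, 504) -> (5, 3024) -> (4, 15120) -> (3, 60480) -> (2, 181440) -> (1, 362880) -> return 362880

Answer: 362880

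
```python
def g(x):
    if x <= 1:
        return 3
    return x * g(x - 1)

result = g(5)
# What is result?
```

g(5) = 5 * 4 * 3 * 2 * 3 = 360

Answer: 360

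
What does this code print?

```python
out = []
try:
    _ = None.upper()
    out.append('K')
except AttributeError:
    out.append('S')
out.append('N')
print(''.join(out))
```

Execution trace: 'S' (except AttributeError) → 'N' (after the try/except). Output: SN

Answer: SN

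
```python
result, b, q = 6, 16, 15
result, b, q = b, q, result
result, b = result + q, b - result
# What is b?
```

Trace:
`result, b, q = 6, 16, 15` → result = 6; b = 16; q = 15
`result, b, q = b, q, result` → result = 16; b = 15; q = 6
`result, b = result + q, b - result` → result = 22; b = -1
So b = -1

Answer: -1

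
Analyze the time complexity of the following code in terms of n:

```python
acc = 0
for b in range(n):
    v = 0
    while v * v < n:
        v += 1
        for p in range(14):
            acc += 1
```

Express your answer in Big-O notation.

Each loop level contributes: n × √n × 1. Multiplying the contributions gives O(n√n).

Answer: O(n√n)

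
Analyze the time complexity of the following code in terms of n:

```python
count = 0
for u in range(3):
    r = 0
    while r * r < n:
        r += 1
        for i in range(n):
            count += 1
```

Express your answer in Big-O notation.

Each loop level contributes: 1 × √n × n. Multiplying the contributions gives O(n√n).

Answer: O(n√n)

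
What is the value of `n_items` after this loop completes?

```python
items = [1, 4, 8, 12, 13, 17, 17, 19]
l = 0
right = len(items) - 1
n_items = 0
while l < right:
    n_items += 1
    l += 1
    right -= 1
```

Iterations until pointers meet (list length 8)
`n_items` takes the values: 0 → 1 → 2 → 3 → 4

Answer: 4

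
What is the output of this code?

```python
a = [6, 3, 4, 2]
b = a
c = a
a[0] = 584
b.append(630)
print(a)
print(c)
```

Key concept: multiple aliases.
Step by step:
`a = [6, 3, 4, 2]` → a = [6, 3, 4, 2]
`b = a` → b = [6, 3, 4, 2] (same object as a)
`c = a` → c = [6, 3, 4, 2] (same object as a, b)
`a[0] = 584` → a = [584, 3, 4, 2] (same object as b, c); b = [584, 3, 4, 2] (same object as a, c); c = [584, 3, 4, 2] (same object as a, b)
`b.append(630)` → a = [584, 3, 4, 2, 630] (same object as b, c); b = [584, 3, 4, 2, 630] (same object as a, c); c = [584, 3, 4, 2, 630] (same object as a, b)
`print(a)` → prints [584, 3, 4, 2, 630]
`print(c)` → prints [584, 3, 4, 2, 630]

Answer:
[584, 3, 4, 2, 630]
[584, 3, 4, 2, 630]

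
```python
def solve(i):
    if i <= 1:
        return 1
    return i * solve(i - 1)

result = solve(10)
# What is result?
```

solve(10) = 10 * 9 * 8 * 7 * 6 * 5 * 4 * 3 * 2 * 1 = 3628800

Answer: 3628800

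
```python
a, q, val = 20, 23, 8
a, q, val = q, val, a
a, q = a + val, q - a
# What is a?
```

Trace:
`a, q, val = 20, 23, 8` → a = 20; q = 23; val = 8
`a, q, val = q, val, a` → a = 23; q = 8; val = 20
`a, q = a + val, q - a` → a = 43; q = -15
So a = 43

Answer: 43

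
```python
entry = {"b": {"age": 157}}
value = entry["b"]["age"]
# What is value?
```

Trace:
`entry = {"b": {"age": 157}}` → entry = {'b': {'age': 157}}
`value = entry["b"]["age"]` → value = 157
So value = 157

Answer: 157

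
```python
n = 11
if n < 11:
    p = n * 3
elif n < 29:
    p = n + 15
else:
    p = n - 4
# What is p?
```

Trace:
`n = 11` → n = 11
`if n < 11: ...` → n < 11 is False, n < 29 is True → p = 26
So p = 26

Answer: 26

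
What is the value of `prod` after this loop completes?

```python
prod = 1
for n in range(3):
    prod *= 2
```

2^3 = 8
`prod` takes the values: 1 → 2 → 4 → 8

Answer: 8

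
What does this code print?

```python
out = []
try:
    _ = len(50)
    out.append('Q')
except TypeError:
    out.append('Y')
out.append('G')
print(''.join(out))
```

Execution trace: 'Y' (except TypeError) → 'G' (after the try/except). Output: YG

Answer: YG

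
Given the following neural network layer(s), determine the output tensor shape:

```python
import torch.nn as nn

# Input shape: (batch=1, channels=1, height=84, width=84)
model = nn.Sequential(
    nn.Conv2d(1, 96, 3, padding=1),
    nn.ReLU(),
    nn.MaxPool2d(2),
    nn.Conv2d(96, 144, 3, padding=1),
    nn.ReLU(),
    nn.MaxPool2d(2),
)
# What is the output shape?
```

Input: (1, 1, 84, 84) -> after first Conv2d: (1, 96, 84, 84) -> after first MaxPool2d: (1, 96, 42, 42) -> after second Conv2d: (1, 144, 42, 42) -> Output: (1, 144, 21, 21)

Answer: (1, 144, 21, 21)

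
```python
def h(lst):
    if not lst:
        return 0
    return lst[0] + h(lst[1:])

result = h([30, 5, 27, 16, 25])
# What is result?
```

30 + 5 + 27 + 16 + 25 + 0 = 103

Answer: 103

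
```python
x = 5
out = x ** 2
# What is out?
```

Trace:
`x = 5` → x = 5
`out = x ** 2` → out = 25
So out = 25

Answer: 25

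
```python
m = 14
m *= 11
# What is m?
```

Trace:
`m = 14` → m = 14
`m *= 11` → m = 154
So m = 154

Answer: 154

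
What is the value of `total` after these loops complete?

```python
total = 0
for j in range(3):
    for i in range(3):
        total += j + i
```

Sum of all j+i for j,i in 3x3
`total` takes the values: 0 → 1 → 3 → 4 → 6 → 9 → 11 → 14 → 18

Answer: 18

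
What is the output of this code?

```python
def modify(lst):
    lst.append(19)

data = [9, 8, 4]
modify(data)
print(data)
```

Key concept: function modifies passed list.
Step by step:
`data = [9, 8, 4]` → data = [9, 8, 4]
`modify(data)` → data = [9, 8, 4, 19]
`print(data)` → prints [9, 8, 4, 19]

Answer: [9, 8, 4, 19]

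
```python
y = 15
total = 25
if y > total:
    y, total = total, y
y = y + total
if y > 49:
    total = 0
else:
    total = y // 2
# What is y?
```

Trace:
`y = 15` → y = 15
`total = 25` → total = 25
`if y > total: ...` → y > total is False → no variable changes
`y = y + total` → y = 40
`if y > 49: ...` → y > 49 is False, take else branch → total = 20
So y = 40

Answer: 40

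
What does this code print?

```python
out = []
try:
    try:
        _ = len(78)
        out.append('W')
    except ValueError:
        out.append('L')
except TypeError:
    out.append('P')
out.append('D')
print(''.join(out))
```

Execution trace: 'P' (outer except TypeError) → 'D' (after the try/except). Output: PD

Answer: PD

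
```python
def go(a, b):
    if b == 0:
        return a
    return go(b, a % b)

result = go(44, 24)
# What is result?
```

go(44, 24) -> go(24, 20) -> go(20, 4) -> go(4, 0) -> 4

Answer: 4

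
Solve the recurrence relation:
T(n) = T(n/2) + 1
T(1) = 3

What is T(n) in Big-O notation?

Each step divides n by 2 and adds 1. After log_2(n) steps we reach T(1)=3. So T(n) = 1·log_2(n) + 3 = O(log n).

Answer: O(log n)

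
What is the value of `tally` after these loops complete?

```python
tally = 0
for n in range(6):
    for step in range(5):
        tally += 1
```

6 * 5 = 30
`tally` takes the values: 0 → 1 → 2 → 3 → 4 → 5 → 6 → 7 → 8 → 9 → 10 → 11 → 12 → 13 → 14 → 15 → 16 → 17 → 18 → 19 → 20 → 21 → 22 → 23 → 24 → 25 → 26 → 27 → 28 → 29 → 30

Answer: 30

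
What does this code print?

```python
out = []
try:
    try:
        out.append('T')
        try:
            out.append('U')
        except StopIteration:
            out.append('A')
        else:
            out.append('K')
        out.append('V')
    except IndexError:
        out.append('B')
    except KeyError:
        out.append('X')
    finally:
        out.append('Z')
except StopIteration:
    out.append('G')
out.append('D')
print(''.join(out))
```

Execution trace: 'T' (try body) → 'U' (inner try body, no exception) → 'K' (inner else) → 'V' (try body, no exception) → 'Z' (finally) → 'D' (after the try/except). Output: TUKVZD

Answer: TUKVZD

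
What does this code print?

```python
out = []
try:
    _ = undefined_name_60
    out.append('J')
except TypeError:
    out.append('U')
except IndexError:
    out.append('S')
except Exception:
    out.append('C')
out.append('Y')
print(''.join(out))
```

Execution trace: 'C' (except Exception) → 'Y' (after the try/except). Output: CY

Answer: CY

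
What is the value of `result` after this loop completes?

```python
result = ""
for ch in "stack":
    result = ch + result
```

Reverse 'stack'
`result` takes the values: "" → "s" → "ts" → "ats" → "cats" → "kcats"

Answer: "kcats"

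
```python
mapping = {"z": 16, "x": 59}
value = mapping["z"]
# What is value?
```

Trace:
`mapping = {"z": 16, "x": 59}` → mapping = {'z': 16, 'x': 59}
`value = mapping["z"]` → value = 16
So value = 16

Answer: 16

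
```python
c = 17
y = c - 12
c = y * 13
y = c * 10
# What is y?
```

Trace:
`c = 17` → c = 17
`y = c - 12` → y = 5
`c = y * 13` → c = 65
`y = c * 10` → y = 650
So y = 650

Answer: 650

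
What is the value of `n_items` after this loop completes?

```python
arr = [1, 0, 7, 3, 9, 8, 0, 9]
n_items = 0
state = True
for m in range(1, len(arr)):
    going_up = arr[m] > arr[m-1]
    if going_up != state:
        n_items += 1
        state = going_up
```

Count direction changes in [1, 0, 7, 3, 9, 8, 0, 9]
`n_items` takes the values: 0 → 1 → 2 → 3 → 4 → 5 → 6

Answer: 6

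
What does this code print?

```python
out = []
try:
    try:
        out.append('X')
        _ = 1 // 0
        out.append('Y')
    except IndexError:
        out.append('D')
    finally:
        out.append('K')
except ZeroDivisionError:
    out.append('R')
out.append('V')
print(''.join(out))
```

Execution trace: 'X' (try body) → 'K' (finally) → 'R' (outer except ZeroDivisionError) → 'V' (after the try/except). Output: XKRV

Answer: XKRV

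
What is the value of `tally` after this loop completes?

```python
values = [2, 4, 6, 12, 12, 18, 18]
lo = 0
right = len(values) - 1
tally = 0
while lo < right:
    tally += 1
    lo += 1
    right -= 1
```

Iterations until pointers meet (list length 7)
`tally` takes the values: 0 → 1 → 2 → 3

Answer: 3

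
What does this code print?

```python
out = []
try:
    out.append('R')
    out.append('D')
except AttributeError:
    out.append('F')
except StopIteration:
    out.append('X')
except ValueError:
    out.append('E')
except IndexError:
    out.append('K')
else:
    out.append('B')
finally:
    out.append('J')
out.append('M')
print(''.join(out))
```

Execution trace: 'R' (try body) → 'D' (try body, no exception) → 'B' (else) → 'J' (finally) → 'M' (after the try/except). Output: RDBJM

Answer: RDBJM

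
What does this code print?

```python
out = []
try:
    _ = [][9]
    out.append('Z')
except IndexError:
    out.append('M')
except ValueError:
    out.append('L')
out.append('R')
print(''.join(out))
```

Execution trace: 'M' (except IndexError) → 'R' (after the try/except). Output: MR

Answer: MR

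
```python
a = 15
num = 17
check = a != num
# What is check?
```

Trace:
`a = 15` → a = 15
`num = 17` → num = 17
`check = a != num` → check = True
So check = True

Answer: True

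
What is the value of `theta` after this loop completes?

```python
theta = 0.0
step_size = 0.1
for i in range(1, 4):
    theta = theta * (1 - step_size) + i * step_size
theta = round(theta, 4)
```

Moving average with lr=0.1
`theta` takes the values: 0.0 → 0.1 → 0.29 → 0.561

Answer: 0.561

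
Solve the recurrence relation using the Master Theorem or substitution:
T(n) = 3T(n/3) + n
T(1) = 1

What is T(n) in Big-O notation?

By Master Theorem: a=3, b=3, f(n)=n. Since log_3(3) = 1 and f(n) = Θ(n^1), Case 2 applies. T(n) = O(n log n).

Answer: O(n log n)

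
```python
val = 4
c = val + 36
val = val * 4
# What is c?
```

Trace:
`val = 4` → val = 4
`c = val + 36` → c = 40
`val = val * 4` → val = 16
So c = 40

Answer: 40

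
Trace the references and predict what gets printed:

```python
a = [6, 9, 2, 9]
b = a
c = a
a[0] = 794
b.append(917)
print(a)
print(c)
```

Key concept: multiple aliases.
Step by step:
`a = [6, 9, 2, 9]` → a = [6, 9, 2, 9]
`b = a` → b = [6, 9, 2, 9] (same object as a)
`c = a` → c = [6, 9, 2, 9] (same object as a, b)
`a[0] = 794` → a = [794, 9, 2, 9] (same object as b, c); b = [794, 9, 2, 9] (same object as a, c); c = [794, 9, 2, 9] (same object as a, b)
`b.append(917)` → a = [794, 9, 2, 9, 917] (same object as b, c); b = [794, 9, 2, 9, 917] (same object as a, c); c = [794, 9, 2, 9, 917] (same object as a, b)
`print(a)` → prints [794, 9, 2, 9, 917]
`print(c)` → prints [794, 9, 2, 9, 917]

Answer:
[794, 9, 2, 9, 917]
[794, 9, 2, 9, 917]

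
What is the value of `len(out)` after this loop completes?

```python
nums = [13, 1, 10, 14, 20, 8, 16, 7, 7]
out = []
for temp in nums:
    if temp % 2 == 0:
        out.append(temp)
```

Count even numbers in [13, 1, 10, 14, 20, 8, 16, 7, 7]
`out` takes the values: [] → [10] → [10, 14] → [10, 14, 20] → [10, 14, 20, 8] → [10, 14, 20, 8, 16]
So `len(out)` = 5

Answer: 5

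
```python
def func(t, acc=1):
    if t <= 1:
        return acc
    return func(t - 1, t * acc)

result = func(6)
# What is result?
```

Accumulator trace (n, acc): (6, 1) -> (5, 6) -> (4, 30) -> (3, 120) -> (2, 360) -> (1, 720) -> return 720

Answer: 720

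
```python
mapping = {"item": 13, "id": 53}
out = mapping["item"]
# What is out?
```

Trace:
`mapping = {"item": 13, "id": 53}` → mapping = {'item': 13, 'id': 53}
`out = mapping["item"]` → out = 13
So out = 13

Answer: 13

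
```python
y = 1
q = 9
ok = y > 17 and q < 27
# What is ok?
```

Trace:
`y = 1` → y = 1
`q = 9` → q = 9
`ok = y > 17 and q < 27` → ok = False
So ok = False

Answer: False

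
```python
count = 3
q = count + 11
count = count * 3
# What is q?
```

Trace:
`count = 3` → count = 3
`q = count + 11` → q = 14
`count = count * 3` → count = 9
So q = 14

Answer: 14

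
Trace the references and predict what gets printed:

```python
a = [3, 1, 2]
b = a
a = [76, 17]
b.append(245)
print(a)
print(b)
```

Key concept: rebinding vs mutation: a is rebound to a new list, b still points at the original.
Step by step:
`a = [3, 1, 2]` → a = [3, 1, 2]
`b = a` → b = [3, 1, 2] (same object as a)
`a = [76, 17]` → a = [76, 17]
`b.append(245)` → b = [3, 1, 2, 245]
`print(a)` → prints [76, 17]
`print(b)` → prints [3, 1, 2, 245]

Answer:
[76, 17]
[3, 1, 2, 245]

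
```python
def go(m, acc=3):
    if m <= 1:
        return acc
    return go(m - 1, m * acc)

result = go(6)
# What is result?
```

Accumulator trace (n, acc): (6, 3) -> (5, 18) -> (4, 90) -> (3, 360) -> (2, 1080) -> (1, 2160) -> return 2160

Answer: 2160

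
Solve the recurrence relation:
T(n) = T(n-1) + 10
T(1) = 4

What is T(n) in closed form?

Unrolling: T(n) = T(1) + 10·(n-1) = 4 + 10(n-1) = 10n - 6.

Answer: T(n) = 10n - 6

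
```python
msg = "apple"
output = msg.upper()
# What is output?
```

Trace:
`msg = "apple"` → msg = 'apple'
`output = msg.upper()` → output = 'APPLE'
So output = 'APPLE'

Answer: 'APPLE'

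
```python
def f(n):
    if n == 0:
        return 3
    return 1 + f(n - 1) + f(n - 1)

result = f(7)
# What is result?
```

f(n) = 1 + 2·f(n-1), f(0)=3. Closed form: (3+1)·2^7 - 1 = 511.

Answer: 511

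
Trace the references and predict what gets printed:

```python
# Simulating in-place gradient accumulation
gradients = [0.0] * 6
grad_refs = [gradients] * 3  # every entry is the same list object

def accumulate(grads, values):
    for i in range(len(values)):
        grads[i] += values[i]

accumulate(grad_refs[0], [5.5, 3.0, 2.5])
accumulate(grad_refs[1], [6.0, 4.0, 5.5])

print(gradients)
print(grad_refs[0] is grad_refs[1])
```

Key concept: gradient accumulation aliasing.
Step by step:
`gradients = [0.0] * 6` → gradients = [0.0, 0.0, 0.0, 0.0, 0.0, 0.0]
`grad_refs = [gradients] * 3` → grad_refs = [[0.0, 0.0, 0.0, 0.0, 0.0, 0.0], [0.0, 0.0, 0.0, 0.0, 0.0, 0.0], [0.0, 0.0, 0.0, 0.0, 0.0, 0.0]]
`accumulate(grad_refs[0], [5.5, 3.0, 2.5])` → gradients = [5.5, 3.0, 2.5, 0.0, 0.0, 0.0]; grad_refs = [[5.5, 3.0, 2.5, 0.0, 0.0, 0.0], [5.5, 3.0, 2.5, 0.0, 0.0, 0.0], [5.5, 3.0, 2.5, 0.0, 0.0, 0.0]]
`accumulate(grad_refs[1], [6.0, 4.0, 5.5])` → gradients = [11.5, 7.0, 8.0, 0.0, 0.0, 0.0]; grad_refs = [[11.5, 7.0, 8.0, 0.0, 0.0, 0.0], [11.5, 7.0, 8.0, 0.0, 0.0, 0.0], [11.5, 7.0, 8.0, 0.0, 0.0, 0.0]]
`print(gradients)` → prints [11.5, 7.0, 8.0, 0.0, 0.0, 0.0]
`print(grad_refs[0] is grad_refs[1])` → prints True

Answer:
[11.5, 7.0, 8.0, 0.0, 0.0, 0.0]
True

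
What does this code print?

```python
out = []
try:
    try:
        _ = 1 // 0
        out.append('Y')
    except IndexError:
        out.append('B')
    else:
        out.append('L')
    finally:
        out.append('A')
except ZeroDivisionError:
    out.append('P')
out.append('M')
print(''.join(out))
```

Execution trace: 'A' (inner finally) → 'P' (outer except ZeroDivisionError) → 'M' (after the try/except). Output: APM

Answer: APM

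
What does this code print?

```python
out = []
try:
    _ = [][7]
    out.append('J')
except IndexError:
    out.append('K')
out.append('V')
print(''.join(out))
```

Execution trace: 'K' (except IndexError) → 'V' (after the try/except). Output: KV

Answer: KV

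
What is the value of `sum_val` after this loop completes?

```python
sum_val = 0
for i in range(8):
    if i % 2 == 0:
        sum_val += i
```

Sum of even numbers 0 to 7
`sum_val` takes the values: 0 → 2 → 6 → 12

Answer: 12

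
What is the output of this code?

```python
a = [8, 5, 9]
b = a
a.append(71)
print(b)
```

Key concept: basic list aliasing.
Step by step:
`a = [8, 5, 9]` → a = [8, 5, 9]
`b = a` → b = [8, 5, 9] (same object as a)
`a.append(71)` → a = [8, 5, 9, 71] (same object as b); b = [8, 5, 9, 71] (same object as a)
`print(b)` → prints [8, 5, 9, 71]

Answer: [8, 5, 9, 71]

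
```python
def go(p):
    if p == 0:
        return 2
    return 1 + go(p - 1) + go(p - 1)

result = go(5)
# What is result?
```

go(p) = 1 + 2·go(p-1), go(0)=2. Closed form: (2+1)·2^5 - 1 = 95.

Answer: 95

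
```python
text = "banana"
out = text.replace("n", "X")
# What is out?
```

Trace:
`text = "banana"` → text = 'banana'
`out = text.replace("n", "X")` → out = 'baXaXa'
So out = 'baXaXa'

Answer: 'baXaXa'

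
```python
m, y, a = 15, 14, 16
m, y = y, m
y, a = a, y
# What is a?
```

Trace:
`m, y, a = 15, 14, 16` → m = 15; y = 14; a = 16
`m, y = y, m` → m = 14; y = 15
`y, a = a, y` → y = 16; a = 15
So a = 15

Answer: 15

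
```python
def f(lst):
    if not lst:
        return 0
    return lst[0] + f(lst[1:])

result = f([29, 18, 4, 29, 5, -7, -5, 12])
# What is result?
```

29 + 18 + 4 + 29 + 5 + (-7) + (-5) + 12 + 0 = 85

Answer: 85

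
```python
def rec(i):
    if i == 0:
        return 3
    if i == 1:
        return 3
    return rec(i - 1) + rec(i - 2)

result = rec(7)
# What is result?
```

Build up from base cases: rec(0)=3, rec(1)=3, rec(2)=6, rec(3)=9, rec(4)=15, rec(5)=24, rec(6)=39, ..., rec(7)=63

Answer: 63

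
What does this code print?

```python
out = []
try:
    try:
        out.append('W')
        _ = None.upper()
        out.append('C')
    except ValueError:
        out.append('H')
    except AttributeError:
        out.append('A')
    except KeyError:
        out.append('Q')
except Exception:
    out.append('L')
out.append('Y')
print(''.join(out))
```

Execution trace: 'W' (inner try body) → 'A' (inner except AttributeError) → 'Y' (after the try/except). Output: WAY

Answer: WAY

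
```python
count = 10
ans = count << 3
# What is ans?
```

Trace:
`count = 10` → count = 10
`ans = count << 3` → ans = 80
So ans = 80

Answer: 80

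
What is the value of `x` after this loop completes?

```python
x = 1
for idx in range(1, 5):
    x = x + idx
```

Start at 1, add 1 through 4
`x` takes the values: 1 → 2 → 4 → 7 → 11

Answer: 11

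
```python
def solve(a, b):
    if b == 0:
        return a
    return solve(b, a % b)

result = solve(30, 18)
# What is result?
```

solve(30, 18) -> solve(18, 12) -> solve(12, 6) -> solve(6, 0) -> 6

Answer: 6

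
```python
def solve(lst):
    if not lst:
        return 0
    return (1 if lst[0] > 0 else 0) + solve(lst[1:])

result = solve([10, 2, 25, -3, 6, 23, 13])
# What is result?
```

Count of positive elements in [10, 2, 25, -3, 6, 23, 13] = 6

Answer: 6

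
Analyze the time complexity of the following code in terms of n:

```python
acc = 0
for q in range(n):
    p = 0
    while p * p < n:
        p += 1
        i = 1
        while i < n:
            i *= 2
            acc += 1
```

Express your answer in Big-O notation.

Each loop level contributes: n × √n × log n. Multiplying the contributions gives O(n√n log n).

Answer: O(n√n log n)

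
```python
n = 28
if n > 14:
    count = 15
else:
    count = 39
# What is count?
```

Trace:
`n = 28` → n = 28
`if n > 14: ...` → n > 14 is True → count = 15
So count = 15

Answer: 15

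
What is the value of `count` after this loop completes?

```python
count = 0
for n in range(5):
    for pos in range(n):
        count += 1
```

Triangle number: 0+1+2+...+4
`count` takes the values: 0 → 1 → 2 → 3 → 4 → 5 → 6 → 7 → 8 → 9 → 10

Answer: 10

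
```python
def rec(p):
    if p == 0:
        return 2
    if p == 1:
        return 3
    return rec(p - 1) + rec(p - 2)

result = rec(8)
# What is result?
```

Build up from base cases: rec(0)=2, rec(1)=3, rec(2)=5, rec(3)=8, rec(4)=13, rec(5)=21, rec(6)=34, ..., rec(8)=89

Answer: 89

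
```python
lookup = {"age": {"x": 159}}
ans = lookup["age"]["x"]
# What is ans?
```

Trace:
`lookup = {"age": {"x": 159}}` → lookup = {'age': {'x': 159}}
`ans = lookup["age"]["x"]` → ans = 159
So ans = 159

Answer: 159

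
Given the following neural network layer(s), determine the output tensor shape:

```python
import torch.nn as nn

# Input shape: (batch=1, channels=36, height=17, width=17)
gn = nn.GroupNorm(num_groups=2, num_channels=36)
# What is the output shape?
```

Input: (1, 36, 17, 17) -> Output: (1, 36, 17, 17)

Answer: (1, 36, 17, 17)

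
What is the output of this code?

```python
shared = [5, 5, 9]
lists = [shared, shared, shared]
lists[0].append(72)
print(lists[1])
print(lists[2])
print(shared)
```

Key concept: list of same reference.
Step by step:
`shared = [5, 5, 9]` → shared = [5, 5, 9]
`lists = [shared, shared, shared]` → lists = [[5, 5, 9], [5, 5, 9], [5, 5, 9]]
`lists[0].append(72)` → shared = [5, 5, 9, 72]; lists = [[5, 5, 9, 72], [5, 5, 9, 72], [5, 5, 9, 72]]
`print(lists[1])` → prints [5, 5, 9, 72]
`print(lists[2])` → prints [5, 5, 9, 72]
`print(shared)` → prints [5, 5, 9, 72]

Answer:
[5, 5, 9, 72]
[5, 5, 9, 72]
[5, 5, 9, 72]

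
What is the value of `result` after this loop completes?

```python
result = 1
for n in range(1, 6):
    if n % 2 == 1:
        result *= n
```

Product of odd numbers 1 to 5
`result` takes the values: 1 → 3 → 15

Answer: 15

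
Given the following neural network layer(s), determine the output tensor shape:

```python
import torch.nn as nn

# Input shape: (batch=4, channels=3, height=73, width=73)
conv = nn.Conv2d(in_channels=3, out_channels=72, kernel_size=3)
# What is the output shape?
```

Input: (4, 3, 73, 73) -> Output: (4, 72, 71, 71)

Answer: (4, 72, 71, 71)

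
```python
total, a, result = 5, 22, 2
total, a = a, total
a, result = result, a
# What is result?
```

Trace:
`total, a, result = 5, 22, 2` → total = 5; a = 22; result = 2
`total, a = a, total` → total = 22; a = 5
`a, result = result, a` → a = 2; result = 5
So result = 5

Answer: 5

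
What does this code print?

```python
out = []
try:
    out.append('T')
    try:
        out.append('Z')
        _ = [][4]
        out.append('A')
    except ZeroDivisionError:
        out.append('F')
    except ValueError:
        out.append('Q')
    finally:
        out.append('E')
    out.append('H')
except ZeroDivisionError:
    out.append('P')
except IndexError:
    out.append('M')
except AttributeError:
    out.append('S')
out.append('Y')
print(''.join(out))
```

Execution trace: 'T' (try body) → 'Z' (inner try body) → 'E' (inner finally) → 'M' (except IndexError) → 'Y' (after the try/except). Output: TZEMY

Answer: TZEMY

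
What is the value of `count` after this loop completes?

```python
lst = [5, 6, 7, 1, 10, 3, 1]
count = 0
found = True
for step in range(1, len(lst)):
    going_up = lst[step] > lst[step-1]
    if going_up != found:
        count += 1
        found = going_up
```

Count direction changes in [5, 6, 7, 1, 10, 3, 1]
`count` takes the values: 0 → 1 → 2 → 3

Answer: 3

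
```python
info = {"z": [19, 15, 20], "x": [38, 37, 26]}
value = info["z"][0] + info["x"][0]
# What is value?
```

Trace:
`info = {"z": [19, 15, 20], "x": [38, 37, 26]}` → info = {'z': [19, 15, 20], 'x': [38, 37, 26]}
`value = info["z"][0] + info["x"][0]` → value = 57
So value = 57

Answer: 57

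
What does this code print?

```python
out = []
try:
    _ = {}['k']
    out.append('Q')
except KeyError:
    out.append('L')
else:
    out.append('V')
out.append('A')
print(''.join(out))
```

Execution trace: 'L' (except KeyError) → 'A' (after the try/except). Output: LA

Answer: LA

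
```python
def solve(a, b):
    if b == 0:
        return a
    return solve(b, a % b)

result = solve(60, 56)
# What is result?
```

solve(60, 56) -> solve(56, 4) -> solve(4, 0) -> 4

Answer: 4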